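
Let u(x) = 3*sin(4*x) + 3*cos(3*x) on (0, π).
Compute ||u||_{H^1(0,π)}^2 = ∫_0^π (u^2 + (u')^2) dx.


||u||_{H^1(0,π)}^2 = 1440/7 + 243*π/2

u'(x) = -9*sin(3*x) + 12*cos(4*x).
Expand u² and (u')² and integrate term by term on (0, π), using: for integers n ≥ 1, ∫_0^π sin²(nx) dx = ∫_0^π cos²(nx) dx = π/2; for n ≠ n', ∫_0^π sin(nx)sin(n'x) dx = ∫_0^π cos(nx)cos(n'x) dx = 0; and by product-to-sum, ∫_0^π sin(nx)cos(n'x) dx = ½∫_0^π [sin((n+n')x) + sin((n−n')x)] dx, which is 0 when n+n' is even and 2n/(n²−n'²) when n+n' is odd (it need not vanish on (0, π)).
  u² squared terms: (3)²·∫cos(3x)² dx = 9·π/2 = 9*π/2;  (3)²·∫sin(4x)² dx = 9·π/2 = 9*π/2.
  u² cross terms: 2·(3)·(3)·∫cos(3x)·sin(4x) dx = 18·(8/7) = 144/7.
  So ∫_0^π u² dx = 9*π/2 + 9*π/2 + 144/7 = 144/7 + 9*π.
  (u')² squared terms: (-9)²·∫sin(3x)² dx = 81·π/2 = 81*π/2;  (12)²·∫cos(4x)² dx = 144·π/2 = 72*π.
  (u')² cross terms: 2·(-9)·(12)·∫sin(3x)·cos(4x) dx = -216·(-6/7) = 1296/7.
  So ∫_0^π (u')² dx = 81*π/2 + 72*π + 1296/7 = 1296/7 + 225*π/2.
||u||_{H^1}^2 = (144/7 + 9*π) + (1296/7 + 225*π/2) = 1440/7 + 243*π/2.


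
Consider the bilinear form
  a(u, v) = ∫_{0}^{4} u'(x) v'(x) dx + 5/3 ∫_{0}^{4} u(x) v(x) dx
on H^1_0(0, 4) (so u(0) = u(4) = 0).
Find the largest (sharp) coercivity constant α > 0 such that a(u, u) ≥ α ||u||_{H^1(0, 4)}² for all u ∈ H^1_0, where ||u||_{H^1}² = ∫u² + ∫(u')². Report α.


α = 1

Coercivity of a(·,·) on H^1_0(0, 4) means a(u, u) ≥ α ||u||_{H^1}² for every u ∈ H^1_0.
The interval has length L = 4, and Poincaré/coercivity depend only on L. Here a(u, u) = ∫(u')² + (5/3)·∫u².
Here c = 5/3 ≥ 1, so a(u,u) = ∫(u')² + c∫u² ≥ ∫(u')² + ∫u² = ||u||_{H^1}², i.e. α = 1 works. No larger α is possible: a(u,u) ≥ α||u||_{H^1}² means (1−α)∫(u')² ≥ (α−c)∫u², and for the modes u_n = sin(nπ(x−x₀)/L) (x₀ the left endpoint) one has ∫u_n²/∫(u_n')² = (L/(nπ))² → 0, so a(u_n,u_n)/||u_n||_{H^1}² → 1. Hence the optimal constant is α = 1.
Therefore α = 1.


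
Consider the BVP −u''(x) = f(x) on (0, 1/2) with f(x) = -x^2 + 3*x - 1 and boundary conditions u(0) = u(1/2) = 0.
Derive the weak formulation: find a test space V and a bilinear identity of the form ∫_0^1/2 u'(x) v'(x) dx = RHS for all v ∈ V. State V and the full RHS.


V = H^1_0(0, 1/2) (so v(0) = v(1/2) = 0); weak form: ∫_0^1/2 u'v' dx = ∫_0^1/2 (-x^2 + 3*x - 1) v dx for all v ∈ V.

Multiply both sides by a test function v and integrate from 0 to 1/2:
  ∫_0^1/2 −u''(x) v(x) dx = ∫_0^1/2 f(x) v(x) dx.
Integrate the LHS by parts once:
  ∫_0^1/2 −u'' v dx = −[u'(x) v(x)]_0^1/2 + ∫_0^1/2 u'(x) v'(x) dx.
Thus ∫_0^1/2 u'(x) v'(x) dx = ∫_0^1/2 f(x) v(x) dx + [u'(x) v(x)]_0^1/2.
Choose V so that boundary terms are either known or forced to vanish.
u is Dirichlet: u(0) = u(1/2) = 0. Let V = H^1_0(0, 1/2); then v(0) = v(1/2) = 0, and [u' v]_0^1/2 = 0.
Weak formulation: find u (satisfying any essential BC) such that ∫_0^1/2 u'(x) v'(x) dx = ∫_0^1/2 f v dx for all v ∈ V.
Substituting f(x) = -x^2 + 3*x - 1, the right-hand side is ∫_0^1/2 (-x^2 + 3*x - 1) v dx.


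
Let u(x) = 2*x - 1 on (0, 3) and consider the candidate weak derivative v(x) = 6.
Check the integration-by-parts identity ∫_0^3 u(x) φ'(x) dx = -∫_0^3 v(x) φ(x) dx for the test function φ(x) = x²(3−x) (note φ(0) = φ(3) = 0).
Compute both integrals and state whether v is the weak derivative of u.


LHS = -27/2, RHS = -81/2. No, v is not the weak derivative of u.

u(x) = 2*x - 1, classical derivative u'(x) = 2.
φ(x) = x²(3−x), so φ'(x) = 3*x*(2 - x).
Note φ(0) = φ(3) = 0, so the boundary term u·φ vanishes.
LHS = ∫_0^3 u(x) φ'(x) dx = ∫_0^3 (-6*x^3 + 15*x^2 - 6*x) dx. Term by term:
  ∫_0^3 -6*x^3 dx = -243/2;  ∫_0^3 15*x^2 dx = 135;  ∫_0^3 -6*x dx = -27.
Sum: -243/2 + 135 − 27 = -27/2.
So LHS = -27/2.
∫_0^3 v(x) φ(x) dx = ∫_0^3 (-6*x^3 + 18*x^2) dx. Term by term:
  ∫_0^3 -6*x^3 dx = -243/2;  ∫_0^3 18*x^2 dx = 162.
Sum: -243/2 + 162 = 81/2.
So RHS = -∫_0^3 v(x) φ(x) dx = -81/2.
LHS − RHS = 27 ≠ 0, so the identity fails.
(For a valid weak derivative the identity must hold for EVERY test function, in particular this one. The failure shows v is NOT the weak derivative of u.)
Correct weak derivative would be u'(x) = 2.


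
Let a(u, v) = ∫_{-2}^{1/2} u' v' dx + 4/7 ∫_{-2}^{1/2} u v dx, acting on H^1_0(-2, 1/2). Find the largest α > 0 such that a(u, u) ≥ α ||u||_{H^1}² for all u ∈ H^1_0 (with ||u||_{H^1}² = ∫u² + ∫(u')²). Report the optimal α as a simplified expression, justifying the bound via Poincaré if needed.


α = 4*(25 + 7*π^2)/(7*(25 + 4*π^2))

Coercivity of a(·,·) on H^1_0(-2, 1/2) means a(u, u) ≥ α ||u||_{H^1}² for every u ∈ H^1_0.
The interval has length L = 5/2, and Poincaré/coercivity depend only on L. Here a(u, u) = ∫(u')² + (4/7)·∫u².
Here 0 < c = 4/7 < 1. The condition a(u,u) ≥ α||u||_{H^1}² reads (1−α)∫(u')² ≥ (α−c)∫u². Any admissible α is ≤ 1 (rapidly oscillating u have ∫u²/∫(u')² → 0), and α = 1 would force 0 ≥ (1−c)∫u², impossible since c < 1; so 1−α > 0. By the sharp Poincaré inequality on H^1_0 of an interval of length L, ∫(u')² ≥ (π/L)²∫u² with equality for the first sine mode sin(π(x−x₀)/L) (x₀ the left endpoint), so the inequality holds for all u iff (1−α)(π/L)² ≥ α − c, i.e. α ≤ ((π/L)² + c)/((π/L)² + 1) = (1 + c(L/π)²)/(1 + (L/π)²). With (π/L)² = 4*π^2/25 and c = 4/7, the largest admissible constant is α = ((π/L)² + c)/((π/L)² + 1).
Simplifying, α = 4*(25 + 7*π^2)/(7*(25 + 4*π^2)).


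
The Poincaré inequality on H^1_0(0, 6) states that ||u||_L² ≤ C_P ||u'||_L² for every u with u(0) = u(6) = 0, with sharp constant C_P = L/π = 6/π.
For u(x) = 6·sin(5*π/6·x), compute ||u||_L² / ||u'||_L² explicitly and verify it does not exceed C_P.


||u||_L² / ||u'||_L² = 6/(5*π) < C_P = 6/π.

u(x) = 6·sin(5*π/6·x), so u'(x) = 5*π*cos(5*π*x/6).
Writing u(x) = A·sin(kπx/L) with A = 6 and k = 5, use ∫_0^L sin²(kπx/L) dx = L/2 and ∫_0^L cos²(kπx/L) dx = L/2.
u² = 36·sin²(5*π/6·x) and (u')² = 25*π^2·cos²(5*π/6·x), and each of sin², cos² integrates to L/2 = 3 over (0, 6).
∫_0^6 u² dx = 108, so ||u||_L² = 6*sqrt(3).
∫_0^6 (u')² dx = 75*π^2, so ||u'||_L² = 5*sqrt(3)*π.
Ratio ||u||_L² / ||u'||_L² = 6/(5*π).
Sharp Poincaré constant on H^1_0(0, 6) is C_P = L/π = 6/π, achieved by sin(π/6·x).
This is the k = 5 harmonic; the ratio L/(kπ) is strictly less than C_P = L/π, consistent with the sharp inequality ||u||_L² ≤ C_P ||u'||_L².


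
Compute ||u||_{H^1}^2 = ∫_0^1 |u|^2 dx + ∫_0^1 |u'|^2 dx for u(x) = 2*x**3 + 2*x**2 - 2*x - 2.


||u||_{H^1}^2 = 1712/105

The H^1 norm (squared) on an interval (0, L) is
  ||u||_{H^1}^2 = ∫_0^L u(x)^2 dx + ∫_0^L u'(x)^2 dx.
Compute u'(x) = 6*x**2 + 4*x - 2.
Then u(x)^2 = 4*x**6 + 8*x**5 - 4*x**4 - 16*x**3 - 4*x**2 + 8*x + 4 and u'(x)^2 = 36*x**4 + 48*x**3 - 8*x**2 - 16*x + 4.
Integrate each monomial from 0 to 1 using ∫_0^1 c·x^n dx = c·1^(n+1)/(n+1):
  ∫_0^1 u(x)^2 dx = ∫_0^1 (4*x^6 + 8*x^5 - 4*x^4 - 16*x^3 - 4*x^2 + 8*x + 4) dx. Term by term:
    ∫_0^1 4*x^6 dx = 4/7;  ∫_0^1 8*x^5 dx = 4/3;  ∫_0^1 -4*x^4 dx = -4/5;
    ∫_0^1 -16*x^3 dx = -4;  ∫_0^1 -4*x^2 dx = -4/3;  ∫_0^1 8*x dx = 4;
    ∫_0^1 4 dx = 4.
  Sum: 4/7 + 4/3 − 4/5 − 4 − 4/3 + 4 + 4 = 132/35.
  ∫_0^1 u'(x)^2 dx = ∫_0^1 (36*x^4 + 48*x^3 - 8*x^2 - 16*x + 4) dx. Term by term:
    ∫_0^1 36*x^4 dx = 36/5;  ∫_0^1 48*x^3 dx = 12;  ∫_0^1 -8*x^2 dx = -8/3;
    ∫_0^1 -16*x dx = -8;  ∫_0^1 4 dx = 4.
  Sum: 36/5 + 12 − 8/3 − 8 + 4 = 188/15.
Adding: ||u||_{H^1}^2 = 132/35 + 188/15 = 1712/105.


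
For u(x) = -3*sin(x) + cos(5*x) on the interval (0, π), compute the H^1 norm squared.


||u||_{H^1(0,π)}^2 = 22*π

u'(x) = -5*sin(5*x) - 3*cos(x).
Expand u² and (u')² and integrate term by term on (0, π), using: for integers n ≥ 1, ∫_0^π sin²(nx) dx = ∫_0^π cos²(nx) dx = π/2; for n ≠ n', ∫_0^π sin(nx)sin(n'x) dx = ∫_0^π cos(nx)cos(n'x) dx = 0; and by product-to-sum, ∫_0^π sin(nx)cos(n'x) dx = ½∫_0^π [sin((n+n')x) + sin((n−n')x)] dx, which is 0 when n+n' is even and 2n/(n²−n'²) when n+n' is odd (it need not vanish on (0, π)).
  u² squared terms: (-3)²·∫sin(x)² dx = 9·π/2 = 9*π/2;  (1)²·∫cos(5x)² dx = 1·π/2 = π/2.
  u² cross terms: 2·(-3)·(1)·∫sin(x)·cos(5x) dx = -6·(0) = 0.
  So ∫_0^π u² dx = 9*π/2 + π/2 + 0 = 5*π.
  (u')² squared terms: (-5)²·∫sin(5x)² dx = 25·π/2 = 25*π/2;  (-3)²·∫cos(x)² dx = 9·π/2 = 9*π/2.
  (u')² cross terms: 2·(-5)·(-3)·∫sin(5x)·cos(x) dx = 30·(0) = 0.
  So ∫_0^π (u')² dx = 25*π/2 + 9*π/2 + 0 = 17*π.
||u||_{H^1}^2 = (5*π) + (17*π) = 22*π.


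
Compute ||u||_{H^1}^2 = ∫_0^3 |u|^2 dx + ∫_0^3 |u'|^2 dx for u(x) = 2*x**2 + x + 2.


||u||_{H^1}^2 = 2847/5

The H^1 norm (squared) on an interval (0, L) is
  ||u||_{H^1}^2 = ∫_0^L u(x)^2 dx + ∫_0^L u'(x)^2 dx.
Compute u'(x) = 4*x + 1.
Then u(x)^2 = 4*x**4 + 4*x**3 + 9*x**2 + 4*x + 4 and u'(x)^2 = 16*x**2 + 8*x + 1.
Integrate each monomial from 0 to 3 using ∫_0^3 c·x^n dx = c·3^(n+1)/(n+1):
  ∫_0^3 u(x)^2 dx = ∫_0^3 (4*x^4 + 4*x^3 + 9*x^2 + 4*x + 4) dx. Term by term:
    ∫_0^3 4*x^4 dx = 972/5;  ∫_0^3 4*x^3 dx = 81;  ∫_0^3 9*x^2 dx = 81;
    ∫_0^3 4*x dx = 18;  ∫_0^3 4 dx = 12.
  Sum: 972/5 + 81 + 81 + 18 + 12 = 1932/5.
  ∫_0^3 u'(x)^2 dx = ∫_0^3 (16*x^2 + 8*x + 1) dx. Term by term:
    ∫_0^3 16*x^2 dx = 144;  ∫_0^3 8*x dx = 36;  ∫_0^3 1 dx = 3.
  Sum: 144 + 36 + 3 = 183.
Adding: ||u||_{H^1}^2 = 1932/5 + 183 = 2847/5.


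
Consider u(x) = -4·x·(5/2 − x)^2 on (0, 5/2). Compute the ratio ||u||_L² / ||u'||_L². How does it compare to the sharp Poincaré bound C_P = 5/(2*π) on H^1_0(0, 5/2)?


||u||_L² / ||u'||_L² = 5*sqrt(14)/28 < C_P = 5/(2*π).

u(x) = -4·x·(5/2 − x)^2, so u'(x) = (5 - 6*x)*(2*x - 5).
u(x) = -4·x·(5/2 − x)^2 vanishes at x = 0 and x = 5/2, so u ∈ H^1_0(0, 5/2). Differentiate via the product rule and integrate the resulting polynomials term by term.
  ∫_0^5/2 u² dx = ∫_0^5/2 (16*x^6 - 160*x^5 + 600*x^4 - 1000*x^3 + 625*x^2) dx. Term by term:
    ∫_0^5/2 16*x^6 dx = 78125/56;  ∫_0^5/2 -160*x^5 dx = -78125/12;  ∫_0^5/2 600*x^4 dx = 46875/4;
    ∫_0^5/2 -1000*x^3 dx = -78125/8;  ∫_0^5/2 625*x^2 dx = 78125/24.
  Sum: 78125/56 − 78125/12 + 46875/4 − 78125/8 + 78125/24 = 15625/168.
  ∫_0^5/2 (u')² dx = ∫_0^5/2 (144*x^4 - 960*x^3 + 2200*x^2 - 2000*x + 625) dx. Term by term:
    ∫_0^5/2 144*x^4 dx = 5625/2;  ∫_0^5/2 -960*x^3 dx = -9375;  ∫_0^5/2 2200*x^2 dx = 34375/3;
    ∫_0^5/2 -2000*x dx = -6250;  ∫_0^5/2 625 dx = 3125/2.
  Sum: 5625/2 − 9375 + 34375/3 − 6250 + 3125/2 = 625/3.
∫_0^5/2 u² dx = 15625/168, so ||u||_L² = 125*sqrt(42)/84.
∫_0^5/2 (u')² dx = 625/3, so ||u'||_L² = 25*sqrt(3)/3.
Ratio ||u||_L² / ||u'||_L² = 5*sqrt(14)/28.
Sharp Poincaré constant on H^1_0(0, 5/2) is C_P = L/π = 5/(2*π), achieved by sin(2*π/5·x).
A polynomial bump cannot attain the sharp Poincaré constant (only the first sine eigenfunction does), so the ratio is strictly less than C_P, consistent with ||u||_L² ≤ C_P ||u'||_L².


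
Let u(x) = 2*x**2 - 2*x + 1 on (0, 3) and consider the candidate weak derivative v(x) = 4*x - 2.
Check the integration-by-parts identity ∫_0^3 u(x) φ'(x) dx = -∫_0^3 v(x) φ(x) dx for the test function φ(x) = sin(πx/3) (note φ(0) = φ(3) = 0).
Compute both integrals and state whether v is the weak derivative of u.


LHS = -24/π, RHS = -24/π. Yes, v = u' weakly.

u(x) = 2*x**2 - 2*x + 1, classical derivative u'(x) = 4*x - 2.
φ(x) = sin(πx/3), so φ'(x) = π*cos(π*x/3)/3.
Note φ(0) = φ(3) = 0, so the boundary term u·φ vanishes.
LHS = ∫_0^3 u(x) φ'(x) dx = ∫_0^3 (2*π*x^2*cos(π*x/3)/3 - 2*π*x*cos(π*x/3)/3 + π*cos(π*x/3)/3) dx. Term by term:
  ∫_0^3 π*cos(π*x/3)/3 dx = 0;  ∫_0^3 -2*π*x*cos(π*x/3)/3 dx = 12/π;  ∫_0^3 2*π*x^2*cos(π*x/3)/3 dx = -36/π.
Sum: 0 + 12/π − 36/π = -24/π.
So LHS = -24/π.
∫_0^3 v(x) φ(x) dx = ∫_0^3 (4*x*sin(π*x/3) - 2*sin(π*x/3)) dx. Term by term:
  ∫_0^3 -2*sin(π*x/3) dx = -12/π;  ∫_0^3 4*x*sin(π*x/3) dx = 36/π.
Sum: -12/π + 36/π = 24/π.
So RHS = -∫_0^3 v(x) φ(x) dx = -24/π.
LHS = RHS, so the identity holds for this test φ.
Moreover u is smooth here and v(x) = u'(x) = 4*x - 2 pointwise, so the identity holds for every test function. Hence v is the weak derivative of u.


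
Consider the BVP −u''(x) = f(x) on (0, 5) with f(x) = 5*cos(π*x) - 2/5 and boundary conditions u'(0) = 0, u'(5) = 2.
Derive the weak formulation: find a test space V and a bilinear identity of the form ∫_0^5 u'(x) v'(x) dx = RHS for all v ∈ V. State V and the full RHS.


V = H^1(0, 5) (v unrestricted at boundary; u is determined up to an additive constant); weak form: ∫_0^5 u'v' dx = ∫_0^5 (5*cos(π*x) - 2/5) v dx + 2·v(5) for all v ∈ V.

Multiply both sides by a test function v and integrate from 0 to 5:
  ∫_0^5 −u''(x) v(x) dx = ∫_0^5 f(x) v(x) dx.
Integrate the LHS by parts once:
  ∫_0^5 −u'' v dx = −[u'(x) v(x)]_0^5 + ∫_0^5 u'(x) v'(x) dx.
Thus ∫_0^5 u'(x) v'(x) dx = ∫_0^5 f(x) v(x) dx + [u'(x) v(x)]_0^5.
Choose V so that boundary terms are either known or forced to vanish.
u has inhomogeneous Neumann u'(0) = 0, u'(5) = 2. [u' v]_0^5 = (2)·v(5) − (0)·v(0) = 2·v(5). Take V = H^1(0, 5); boundary term becomes part of RHS.
Weak formulation: find u (satisfying any essential BC) such that ∫_0^5 u'(x) v'(x) dx = ∫_0^5 f v dx + 2·v(5) for all v ∈ V (Neumann data are natural BCs: they enter the RHS as boundary terms).
Substituting f(x) = 5*cos(π*x) - 2/5, the right-hand side is ∫_0^5 (5*cos(π*x) - 2/5) v dx + 2·v(5).
Compatibility check (pure Neumann): taking v ≡ 1 ∈ V gives 0 = ∫_0^5 f dx + (2) − (0), i.e. ∫_0^5 f dx must equal u'(0) − u'(5) = -2. Indeed ∫_0^5 (5*cos(π*x) - 2/5) dx = -2, so the data are compatible. The solution is then unique only up to an additive constant (fix it e.g. by requiring ∫_0^5 u dx = 0).


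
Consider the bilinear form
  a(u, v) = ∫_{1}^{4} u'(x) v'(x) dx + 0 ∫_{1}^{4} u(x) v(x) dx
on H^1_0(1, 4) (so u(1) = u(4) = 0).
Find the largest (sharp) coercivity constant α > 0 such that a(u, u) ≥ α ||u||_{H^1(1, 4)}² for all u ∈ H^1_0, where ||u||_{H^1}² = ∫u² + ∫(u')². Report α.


α = π^2/(9 + π^2)

Coercivity of a(·,·) on H^1_0(1, 4) means a(u, u) ≥ α ||u||_{H^1}² for every u ∈ H^1_0.
The interval has length L = 3, and Poincaré/coercivity depend only on L. Here a(u, u) = ∫(u')² + (0)·∫u².
Here c = 0, so a(u,u) = ∫(u')² alone. The condition a(u,u) ≥ α||u||_{H^1}² reads (1−α)∫(u')² ≥ (α−c)∫u². Any admissible α is ≤ 1 (rapidly oscillating u have ∫u²/∫(u')² → 0), and α = 1 would force 0 ≥ (1−c)∫u², impossible since c < 1; so 1−α > 0. By the sharp Poincaré inequality on H^1_0 of an interval of length L, ∫(u')² ≥ (π/L)²∫u² with equality for the first sine mode sin(π(x−x₀)/L) (x₀ the left endpoint), so the inequality holds for all u iff (1−α)(π/L)² ≥ α − c, i.e. α ≤ ((π/L)² + c)/((π/L)² + 1) = (1 + c(L/π)²)/(1 + (L/π)²). (Direct route, valid since c ≤ 0: Poincaré gives c∫u² ≥ c(L/π)²∫(u')², so a(u,u) ≥ (1 + c(L/π)²)∫(u')², while ||u||_{H^1}² ≤ (1 + (L/π)²)∫(u')²; dividing yields the same α.) With (π/L)² = π^2/9 and c = 0, the largest admissible constant is α = ((π/L)² + c)/((π/L)² + 1).
Simplifying, α = π^2/(9 + π^2).


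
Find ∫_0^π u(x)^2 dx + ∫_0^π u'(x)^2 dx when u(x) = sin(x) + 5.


||u||_{H^1(0,π)}^2 = 20 + 26*π

u'(x) = cos(x).
Expand u² and (u')² and integrate term by term on (0, π), using: for integers n ≥ 1, ∫_0^π sin²(nx) dx = ∫_0^π cos²(nx) dx = π/2; for n ≠ n', ∫_0^π sin(nx)sin(n'x) dx = ∫_0^π cos(nx)cos(n'x) dx = 0; and by product-to-sum, ∫_0^π sin(nx)cos(n'x) dx = ½∫_0^π [sin((n+n')x) + sin((n−n')x)] dx, which is 0 when n+n' is even and 2n/(n²−n'²) when n+n' is odd (it need not vanish on (0, π)). For the constant mode: ∫_0^π 1 dx = π, ∫_0^π cos(nx) dx = 0, ∫_0^π sin(nx) dx = (1−(−1)^n)/n.
  u² squared terms: (5)²·∫1 dx = 25·π = 25*π;  (1)²·∫sin(x)² dx = 1·π/2 = π/2.
  u² cross terms: 2·(5)·(1)·∫1·sin(x) dx = 10·(2) = 20.
  So ∫_0^π u² dx = 25*π + π/2 + 20 = 20 + 51*π/2.
  (u')² squared terms: (1)²·∫cos(x)² dx = 1·π/2 = π/2.
  So ∫_0^π (u')² dx = π/2.
||u||_{H^1}^2 = (20 + 51*π/2) + (π/2) = 20 + 26*π.


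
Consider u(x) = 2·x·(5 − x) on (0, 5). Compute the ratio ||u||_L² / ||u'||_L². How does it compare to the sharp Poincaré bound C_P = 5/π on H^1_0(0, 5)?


||u||_L² / ||u'||_L² = sqrt(10)/2 < C_P = 5/π.

u(x) = 2·x·(5 − x), so u'(x) = 10 - 4*x.
u(x) = 2·x·(5 − x) vanishes at x = 0 and x = 5, so u ∈ H^1_0(0, 5). Differentiate via the product rule and integrate the resulting polynomials term by term.
  ∫_0^5 u² dx = ∫_0^5 (4*x^4 - 40*x^3 + 100*x^2) dx. Term by term:
    ∫_0^5 4*x^4 dx = 2500;  ∫_0^5 -40*x^3 dx = -6250;  ∫_0^5 100*x^2 dx = 12500/3.
  Sum: 2500 − 6250 + 12500/3 = 1250/3.
  ∫_0^5 (u')² dx = ∫_0^5 (16*x^2 - 80*x + 100) dx. Term by term:
    ∫_0^5 16*x^2 dx = 2000/3;  ∫_0^5 -80*x dx = -1000;  ∫_0^5 100 dx = 500.
  Sum: 2000/3 − 1000 + 500 = 500/3.
∫_0^5 u² dx = 1250/3, so ||u||_L² = 25*sqrt(6)/3.
∫_0^5 (u')² dx = 500/3, so ||u'||_L² = 10*sqrt(15)/3.
Ratio ||u||_L² / ||u'||_L² = sqrt(10)/2.
Sharp Poincaré constant on H^1_0(0, 5) is C_P = L/π = 5/π, achieved by sin(π/5·x).
A polynomial bump cannot attain the sharp Poincaré constant (only the first sine eigenfunction does), so the ratio is strictly less than C_P, consistent with ||u||_L² ≤ C_P ||u'||_L².


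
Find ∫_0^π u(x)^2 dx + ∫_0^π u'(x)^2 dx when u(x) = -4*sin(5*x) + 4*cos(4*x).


||u||_{H^1(0,π)}^2 = -5440/9 + 344*π

u'(x) = -16*sin(4*x) - 20*cos(5*x).
Expand u² and (u')² and integrate term by term on (0, π), using: for integers n ≥ 1, ∫_0^π sin²(nx) dx = ∫_0^π cos²(nx) dx = π/2; for n ≠ n', ∫_0^π sin(nx)sin(n'x) dx = ∫_0^π cos(nx)cos(n'x) dx = 0; and by product-to-sum, ∫_0^π sin(nx)cos(n'x) dx = ½∫_0^π [sin((n+n')x) + sin((n−n')x)] dx, which is 0 when n+n' is even and 2n/(n²−n'²) when n+n' is odd (it need not vanish on (0, π)).
  u² squared terms: (-4)²·∫sin(5x)² dx = 16·π/2 = 8*π;  (4)²·∫cos(4x)² dx = 16·π/2 = 8*π.
  u² cross terms: 2·(-4)·(4)·∫sin(5x)·cos(4x) dx = -32·(10/9) = -320/9.
  So ∫_0^π u² dx = 8*π + 8*π − 320/9 = -320/9 + 16*π.
  (u')² squared terms: (-20)²·∫cos(5x)² dx = 400·π/2 = 200*π;  (-16)²·∫sin(4x)² dx = 256·π/2 = 128*π.
  (u')² cross terms: 2·(-20)·(-16)·∫cos(5x)·sin(4x) dx = 640·(-8/9) = -5120/9.
  So ∫_0^π (u')² dx = 200*π + 128*π − 5120/9 = -5120/9 + 328*π.
||u||_{H^1}^2 = (-320/9 + 16*π) + (-5120/9 + 328*π) = -5440/9 + 344*π.


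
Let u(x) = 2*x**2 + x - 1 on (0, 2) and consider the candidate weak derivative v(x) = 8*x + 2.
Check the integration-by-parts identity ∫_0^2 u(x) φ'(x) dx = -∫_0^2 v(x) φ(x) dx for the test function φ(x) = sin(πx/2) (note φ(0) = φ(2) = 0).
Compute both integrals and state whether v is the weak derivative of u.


LHS = -20/π, RHS = -40/π. No, v is not the weak derivative of u.

u(x) = 2*x**2 + x - 1, classical derivative u'(x) = 4*x + 1.
φ(x) = sin(πx/2), so φ'(x) = π*cos(π*x/2)/2.
Note φ(0) = φ(2) = 0, so the boundary term u·φ vanishes.
LHS = ∫_0^2 u(x) φ'(x) dx = ∫_0^2 (π*x^2*cos(π*x/2) + π*x*cos(π*x/2)/2 - π*cos(π*x/2)/2) dx. Term by term:
  ∫_0^2 -π*cos(π*x/2)/2 dx = 0;  ∫_0^2 π*x^2*cos(π*x/2) dx = -16/π;  ∫_0^2 π*x*cos(π*x/2)/2 dx = -4/π.
Sum: 0 − 16/π − 4/π = -20/π.
So LHS = -20/π.
∫_0^2 v(x) φ(x) dx = ∫_0^2 (8*x*sin(π*x/2) + 2*sin(π*x/2)) dx. Term by term:
  ∫_0^2 2*sin(π*x/2) dx = 8/π;  ∫_0^2 8*x*sin(π*x/2) dx = 32/π.
Sum: 8/π + 32/π = 40/π.
So RHS = -∫_0^2 v(x) φ(x) dx = -40/π.
LHS − RHS = 20/π ≠ 0, so the identity fails.
(For a valid weak derivative the identity must hold for EVERY test function, in particular this one. The failure shows v is NOT the weak derivative of u.)
Correct weak derivative would be u'(x) = 4*x + 1.


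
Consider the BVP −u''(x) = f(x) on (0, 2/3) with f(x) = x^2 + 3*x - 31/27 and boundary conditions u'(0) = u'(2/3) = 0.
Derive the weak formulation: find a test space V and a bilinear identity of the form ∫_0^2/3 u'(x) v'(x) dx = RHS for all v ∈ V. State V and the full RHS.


V = H^1(0, 2/3) (no boundary constraint on v; u is determined up to an additive constant); weak form: ∫_0^2/3 u'v' dx = ∫_0^2/3 (x^2 + 3*x - 31/27) v dx for all v ∈ V.

Multiply both sides by a test function v and integrate from 0 to 2/3:
  ∫_0^2/3 −u''(x) v(x) dx = ∫_0^2/3 f(x) v(x) dx.
Integrate the LHS by parts once:
  ∫_0^2/3 −u'' v dx = −[u'(x) v(x)]_0^2/3 + ∫_0^2/3 u'(x) v'(x) dx.
Thus ∫_0^2/3 u'(x) v'(x) dx = ∫_0^2/3 f(x) v(x) dx + [u'(x) v(x)]_0^2/3.
Choose V so that boundary terms are either known or forced to vanish.
u has homogeneous Neumann: u'(0) = u'(2/3) = 0. So [u' v]_0^2/3 = 0·v(2/3) − 0·v(0) = 0 for any v; take V = H^1(0, 2/3).
Weak formulation: find u (satisfying any essential BC) such that ∫_0^2/3 u'(x) v'(x) dx = ∫_0^2/3 f v dx for all v ∈ V (homogeneous Neumann, so boundary terms vanish).
Substituting f(x) = x^2 + 3*x - 31/27, the right-hand side is ∫_0^2/3 (x^2 + 3*x - 31/27) v dx.
Compatibility check (pure Neumann): taking v ≡ 1 ∈ V gives 0 = ∫_0^2/3 f dx + (0) − (0), i.e. ∫_0^2/3 f dx must equal u'(0) − u'(2/3) = 0. Indeed ∫_0^2/3 (x^2 + 3*x - 31/27) dx = 0, so the data are compatible. The solution is then unique only up to an additive constant (fix it e.g. by requiring ∫_0^2/3 u dx = 0).


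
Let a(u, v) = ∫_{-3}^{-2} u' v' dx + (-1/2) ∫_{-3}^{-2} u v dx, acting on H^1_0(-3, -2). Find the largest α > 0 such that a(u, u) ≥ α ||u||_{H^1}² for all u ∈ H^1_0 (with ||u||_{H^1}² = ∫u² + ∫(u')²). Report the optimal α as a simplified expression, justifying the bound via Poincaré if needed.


α = (-1/2 + π^2)/(1 + π^2)

Coercivity of a(·,·) on H^1_0(-3, -2) means a(u, u) ≥ α ||u||_{H^1}² for every u ∈ H^1_0.
The interval has length L = 1, and Poincaré/coercivity depend only on L. Here a(u, u) = ∫(u')² + (-1/2)·∫u².
Here c = -1/2 < 0 with |c| < (π/L)² = π^2, so coercivity still holds. The condition a(u,u) ≥ α||u||_{H^1}² reads (1−α)∫(u')² ≥ (α−c)∫u². Any admissible α is ≤ 1 (rapidly oscillating u have ∫u²/∫(u')² → 0), and α = 1 would force 0 ≥ (1−c)∫u², impossible since c < 1; so 1−α > 0. By the sharp Poincaré inequality on H^1_0 of an interval of length L, ∫(u')² ≥ (π/L)²∫u² with equality for the first sine mode sin(π(x−x₀)/L) (x₀ the left endpoint), so the inequality holds for all u iff (1−α)(π/L)² ≥ α − c, i.e. α ≤ ((π/L)² + c)/((π/L)² + 1) = (1 + c(L/π)²)/(1 + (L/π)²). (Direct route, valid since c ≤ 0: Poincaré gives c∫u² ≥ c(L/π)²∫(u')², so a(u,u) ≥ (1 + c(L/π)²)∫(u')², while ||u||_{H^1}² ≤ (1 + (L/π)²)∫(u')²; dividing yields the same α.) With (π/L)² = π^2 and c = -1/2, the largest admissible constant is α = ((π/L)² + c)/((π/L)² + 1).
Simplifying, α = (-1/2 + π^2)/(1 + π^2).


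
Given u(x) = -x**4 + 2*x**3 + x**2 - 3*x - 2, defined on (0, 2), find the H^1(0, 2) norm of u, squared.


||u||_{H^1}^2 = 8158/315

The H^1 norm (squared) on an interval (0, L) is
  ||u||_{H^1}^2 = ∫_0^L u(x)^2 dx + ∫_0^L u'(x)^2 dx.
Compute u'(x) = -4*x**3 + 6*x**2 + 2*x - 3.
Then u(x)^2 = x**8 - 4*x**7 + 2*x**6 + 10*x**5 - 7*x**4 - 14*x**3 + 5*x**2 + 12*x + 4 and u'(x)^2 = 16*x**6 - 48*x**5 + 20*x**4 + 48*x**3 - 32*x**2 - 12*x + 9.
Integrate each monomial from 0 to 2 using ∫_0^2 c·x^n dx = c·2^(n+1)/(n+1):
  ∫_0^2 u(x)^2 dx = ∫_0^2 (x^8 - 4*x^7 + 2*x^6 + 10*x^5 - 7*x^4 - 14*x^3 + 5*x^2 + 12*x + 4) dx. Term by term:
    ∫_0^2 x^8 dx = 512/9;  ∫_0^2 -4*x^7 dx = -128;  ∫_0^2 2*x^6 dx = 256/7;
    ∫_0^2 10*x^5 dx = 320/3;  ∫_0^2 -7*x^4 dx = -224/5;  ∫_0^2 -14*x^3 dx = -56;
    ∫_0^2 5*x^2 dx = 40/3;  ∫_0^2 12*x dx = 24;  ∫_0^2 4 dx = 8.
  Sum: 512/9 − 128 + 256/7 + 320/3 − 224/5 − 56 + 40/3 + 24 + 8 = 5248/315.
  ∫_0^2 u'(x)^2 dx = ∫_0^2 (16*x^6 - 48*x^5 + 20*x^4 + 48*x^3 - 32*x^2 - 12*x + 9) dx. Term by term:
    ∫_0^2 16*x^6 dx = 2048/7;  ∫_0^2 -48*x^5 dx = -512;  ∫_0^2 20*x^4 dx = 128;
    ∫_0^2 48*x^3 dx = 192;  ∫_0^2 -32*x^2 dx = -256/3;  ∫_0^2 -12*x dx = -24;
    ∫_0^2 9 dx = 18.
  Sum: 2048/7 − 512 + 128 + 192 − 256/3 − 24 + 18 = 194/21.
Adding: ||u||_{H^1}^2 = 5248/315 + 194/21 = 8158/315.


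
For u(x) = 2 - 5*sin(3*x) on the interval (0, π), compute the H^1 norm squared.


||u||_{H^1(0,π)}^2 = -40/3 + 129*π

u'(x) = -15*cos(3*x).
Expand u² and (u')² and integrate term by term on (0, π), using: for integers n ≥ 1, ∫_0^π sin²(nx) dx = ∫_0^π cos²(nx) dx = π/2; for n ≠ n', ∫_0^π sin(nx)sin(n'x) dx = ∫_0^π cos(nx)cos(n'x) dx = 0; and by product-to-sum, ∫_0^π sin(nx)cos(n'x) dx = ½∫_0^π [sin((n+n')x) + sin((n−n')x)] dx, which is 0 when n+n' is even and 2n/(n²−n'²) when n+n' is odd (it need not vanish on (0, π)). For the constant mode: ∫_0^π 1 dx = π, ∫_0^π cos(nx) dx = 0, ∫_0^π sin(nx) dx = (1−(−1)^n)/n.
  u² squared terms: (2)²·∫1 dx = 4·π = 4*π;  (-5)²·∫sin(3x)² dx = 25·π/2 = 25*π/2.
  u² cross terms: 2·(2)·(-5)·∫1·sin(3x) dx = -20·(2/3) = -40/3.
  So ∫_0^π u² dx = 4*π + 25*π/2 − 40/3 = -40/3 + 33*π/2.
  (u')² squared terms: (-15)²·∫cos(3x)² dx = 225·π/2 = 225*π/2.
  So ∫_0^π (u')² dx = 225*π/2.
||u||_{H^1}^2 = (-40/3 + 33*π/2) + (225*π/2) = -40/3 + 129*π.


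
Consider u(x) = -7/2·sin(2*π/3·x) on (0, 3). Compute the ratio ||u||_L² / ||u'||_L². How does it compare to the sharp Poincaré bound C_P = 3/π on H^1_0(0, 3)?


||u||_L² / ||u'||_L² = 3/(2*π) < C_P = 3/π.

u(x) = -7/2·sin(2*π/3·x), so u'(x) = -7*π*cos(2*π*x/3)/3.
Writing u(x) = A·sin(kπx/L) with A = -7/2 and k = 2, use ∫_0^L sin²(kπx/L) dx = L/2 and ∫_0^L cos²(kπx/L) dx = L/2.
u² = 49/4·sin²(2*π/3·x) and (u')² = 49*π^2/9·cos²(2*π/3·x), and each of sin², cos² integrates to L/2 = 3/2 over (0, 3).
∫_0^3 u² dx = 147/8, so ||u||_L² = 7*sqrt(6)/4.
∫_0^3 (u')² dx = 49*π^2/6, so ||u'||_L² = 7*sqrt(6)*π/6.
Ratio ||u||_L² / ||u'||_L² = 3/(2*π).
Sharp Poincaré constant on H^1_0(0, 3) is C_P = L/π = 3/π, achieved by sin(π/3·x).
This is the k = 2 harmonic; the ratio L/(kπ) is strictly less than C_P = L/π, consistent with the sharp inequality ||u||_L² ≤ C_P ||u'||_L².


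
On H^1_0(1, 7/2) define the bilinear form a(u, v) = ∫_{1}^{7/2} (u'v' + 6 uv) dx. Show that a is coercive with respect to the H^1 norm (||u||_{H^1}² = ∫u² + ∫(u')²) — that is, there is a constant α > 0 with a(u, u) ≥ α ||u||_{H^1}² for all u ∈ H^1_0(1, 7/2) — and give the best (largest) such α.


α = 1

Coercivity of a(·,·) on H^1_0(1, 7/2) means a(u, u) ≥ α ||u||_{H^1}² for every u ∈ H^1_0.
The interval has length L = 5/2, and Poincaré/coercivity depend only on L. Here a(u, u) = ∫(u')² + (6)·∫u².
Here c = 6 ≥ 1, so a(u,u) = ∫(u')² + c∫u² ≥ ∫(u')² + ∫u² = ||u||_{H^1}², i.e. α = 1 works. No larger α is possible: a(u,u) ≥ α||u||_{H^1}² means (1−α)∫(u')² ≥ (α−c)∫u², and for the modes u_n = sin(nπ(x−x₀)/L) (x₀ the left endpoint) one has ∫u_n²/∫(u_n')² = (L/(nπ))² → 0, so a(u_n,u_n)/||u_n||_{H^1}² → 1. Hence the optimal constant is α = 1.
Therefore α = 1.


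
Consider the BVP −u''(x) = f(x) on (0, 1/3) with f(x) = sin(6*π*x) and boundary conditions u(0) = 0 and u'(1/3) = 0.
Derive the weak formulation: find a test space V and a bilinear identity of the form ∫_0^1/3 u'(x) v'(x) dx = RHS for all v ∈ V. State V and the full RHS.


V = {v ∈ H^1(0, 1/3) : v(0) = 0} (test functions vanish at x = 0 where u is specified); weak form: ∫_0^1/3 u'v' dx = ∫_0^1/3 (sin(6*π*x)) v dx for all v ∈ V.

Multiply both sides by a test function v and integrate from 0 to 1/3:
  ∫_0^1/3 −u''(x) v(x) dx = ∫_0^1/3 f(x) v(x) dx.
Integrate the LHS by parts once:
  ∫_0^1/3 −u'' v dx = −[u'(x) v(x)]_0^1/3 + ∫_0^1/3 u'(x) v'(x) dx.
Thus ∫_0^1/3 u'(x) v'(x) dx = ∫_0^1/3 f(x) v(x) dx + [u'(x) v(x)]_0^1/3.
Choose V so that boundary terms are either known or forced to vanish.
Mixed BC: u(0) = 0 (Dirichlet) and u'(1/3) = 0 (Neumann). Define V = {v ∈ H^1(0, 1/3) : v(0) = 0}. Then [u' v]_0^1/3 = u'(1/3)·v(1/3) − u'(0)·0 = 0.
Weak formulation: find u (satisfying any essential BC) such that ∫_0^1/3 u'(x) v'(x) dx = ∫_0^1/3 f v dx for all v ∈ V (Dirichlet at 0 absorbed into V; the Neumann datum at x = 1/3 is zero, so no boundary term remains).
Substituting f(x) = sin(6*π*x), the right-hand side is ∫_0^1/3 (sin(6*π*x)) v dx.


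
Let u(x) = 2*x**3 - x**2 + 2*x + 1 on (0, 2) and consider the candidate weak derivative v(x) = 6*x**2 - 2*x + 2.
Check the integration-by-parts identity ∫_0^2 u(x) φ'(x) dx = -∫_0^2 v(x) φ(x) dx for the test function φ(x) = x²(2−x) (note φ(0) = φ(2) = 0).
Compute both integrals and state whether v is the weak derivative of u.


LHS = -184/15, RHS = -184/15. Yes, v = u' weakly.

u(x) = 2*x**3 - x**2 + 2*x + 1, classical derivative u'(x) = 6*x**2 - 2*x + 2.
φ(x) = x²(2−x), so φ'(x) = x*(4 - 3*x).
Note φ(0) = φ(2) = 0, so the boundary term u·φ vanishes.
LHS = ∫_0^2 u(x) φ'(x) dx = ∫_0^2 (-6*x^5 + 11*x^4 - 10*x^3 + 5*x^2 + 4*x) dx. Term by term:
  ∫_0^2 -6*x^5 dx = -64;  ∫_0^2 11*x^4 dx = 352/5;  ∫_0^2 -10*x^3 dx = -40;
  ∫_0^2 5*x^2 dx = 40/3;  ∫_0^2 4*x dx = 8.
Sum: -64 + 352/5 − 40 + 40/3 + 8 = -184/15.
So LHS = -184/15.
∫_0^2 v(x) φ(x) dx = ∫_0^2 (-6*x^5 + 14*x^4 - 6*x^3 + 4*x^2) dx. Term by term:
  ∫_0^2 -6*x^5 dx = -64;  ∫_0^2 14*x^4 dx = 448/5;  ∫_0^2 -6*x^3 dx = -24;
  ∫_0^2 4*x^2 dx = 32/3.
Sum: -64 + 448/5 − 24 + 32/3 = 184/15.
So RHS = -∫_0^2 v(x) φ(x) dx = -184/15.
LHS = RHS, so the identity holds for this test φ.
Moreover u is smooth here and v(x) = u'(x) = 6*x**2 - 2*x + 2 pointwise, so the identity holds for every test function. Hence v is the weak derivative of u.


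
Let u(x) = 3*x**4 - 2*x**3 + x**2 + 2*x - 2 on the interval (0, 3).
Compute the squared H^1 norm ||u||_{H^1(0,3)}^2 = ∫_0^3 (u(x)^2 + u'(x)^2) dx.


||u||_{H^1}^2 = 90327/2

The H^1 norm (squared) on an interval (0, L) is
  ||u||_{H^1}^2 = ∫_0^L u(x)^2 dx + ∫_0^L u'(x)^2 dx.
Compute u'(x) = 12*x**3 - 6*x**2 + 2*x + 2.
Then u(x)^2 = 9*x**8 - 12*x**7 + 10*x**6 + 8*x**5 - 19*x**4 + 12*x**3 - 8*x + 4 and u'(x)^2 = 144*x**6 - 144*x**5 + 84*x**4 + 24*x**3 - 20*x**2 + 8*x + 4.
Integrate each monomial from 0 to 3 using ∫_0^3 c·x^n dx = c·3^(n+1)/(n+1):
  ∫_0^3 u(x)^2 dx = ∫_0^3 (9*x^8 - 12*x^7 + 10*x^6 + 8*x^5 - 19*x^4 + 12*x^3 - 8*x + 4) dx. Term by term:
    ∫_0^3 9*x^8 dx = 19683;  ∫_0^3 -12*x^7 dx = -19683/2;  ∫_0^3 10*x^6 dx = 21870/7;
    ∫_0^3 8*x^5 dx = 972;  ∫_0^3 -19*x^4 dx = -4617/5;  ∫_0^3 12*x^3 dx = 243;
    ∫_0^3 -8*x dx = -36;  ∫_0^3 4 dx = 12.
  Sum: 19683 − 19683/2 + 21870/7 + 972 − 4617/5 + 243 − 36 + 12 = 926337/70.
  ∫_0^3 u'(x)^2 dx = ∫_0^3 (144*x^6 - 144*x^5 + 84*x^4 + 24*x^3 - 20*x^2 + 8*x + 4) dx. Term by term:
    ∫_0^3 144*x^6 dx = 314928/7;  ∫_0^3 -144*x^5 dx = -17496;  ∫_0^3 84*x^4 dx = 20412/5;
    ∫_0^3 24*x^3 dx = 486;  ∫_0^3 -20*x^2 dx = -180;  ∫_0^3 8*x dx = 36;
    ∫_0^3 4 dx = 12.
  Sum: 314928/7 − 17496 + 20412/5 + 486 − 180 + 36 + 12 = 1117554/35.
Adding: ||u||_{H^1}^2 = 926337/70 + 1117554/35 = 90327/2.


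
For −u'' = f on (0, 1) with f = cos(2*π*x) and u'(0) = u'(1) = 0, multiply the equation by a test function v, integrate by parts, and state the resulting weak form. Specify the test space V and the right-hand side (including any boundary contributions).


V = H^1(0, 1) (no boundary constraint on v; u is determined up to an additive constant); weak form: ∫_0^1 u'v' dx = ∫_0^1 (cos(2*π*x)) v dx for all v ∈ V.

Multiply both sides by a test function v and integrate from 0 to 1:
  ∫_0^1 −u''(x) v(x) dx = ∫_0^1 f(x) v(x) dx.
Integrate the LHS by parts once:
  ∫_0^1 −u'' v dx = −[u'(x) v(x)]_0^1 + ∫_0^1 u'(x) v'(x) dx.
Thus ∫_0^1 u'(x) v'(x) dx = ∫_0^1 f(x) v(x) dx + [u'(x) v(x)]_0^1.
Choose V so that boundary terms are either known or forced to vanish.
u has homogeneous Neumann: u'(0) = u'(1) = 0. So [u' v]_0^1 = 0·v(1) − 0·v(0) = 0 for any v; take V = H^1(0, 1).
Weak formulation: find u (satisfying any essential BC) such that ∫_0^1 u'(x) v'(x) dx = ∫_0^1 f v dx for all v ∈ V (homogeneous Neumann, so boundary terms vanish).
Substituting f(x) = cos(2*π*x), the right-hand side is ∫_0^1 (cos(2*π*x)) v dx.
Compatibility check (pure Neumann): taking v ≡ 1 ∈ V gives 0 = ∫_0^1 f dx + (0) − (0), i.e. ∫_0^1 f dx must equal u'(0) − u'(1) = 0. Indeed ∫_0^1 (cos(2*π*x)) dx = 0, so the data are compatible. The solution is then unique only up to an additive constant (fix it e.g. by requiring ∫_0^1 u dx = 0).


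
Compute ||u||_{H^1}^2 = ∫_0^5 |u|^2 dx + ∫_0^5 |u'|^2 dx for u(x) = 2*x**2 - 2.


||u||_{H^1}^2 = 8560/3

The H^1 norm (squared) on an interval (0, L) is
  ||u||_{H^1}^2 = ∫_0^L u(x)^2 dx + ∫_0^L u'(x)^2 dx.
Compute u'(x) = 4*x.
Then u(x)^2 = 4*x**4 - 8*x**2 + 4 and u'(x)^2 = 16*x**2.
Integrate each monomial from 0 to 5 using ∫_0^5 c·x^n dx = c·5^(n+1)/(n+1):
  ∫_0^5 u(x)^2 dx = ∫_0^5 (4*x^4 - 8*x^2 + 4) dx. Term by term:
    ∫_0^5 4*x^4 dx = 2500;  ∫_0^5 -8*x^2 dx = -1000/3;  ∫_0^5 4 dx = 20.
  Sum: 2500 − 1000/3 + 20 = 6560/3.
  ∫_0^5 u'(x)^2 dx = ∫_0^5 (16*x^2) dx. Term by term:
    ∫_0^5 16*x^2 dx = 2000/3.
Adding: ||u||_{H^1}^2 = 6560/3 + 2000/3 = 8560/3.


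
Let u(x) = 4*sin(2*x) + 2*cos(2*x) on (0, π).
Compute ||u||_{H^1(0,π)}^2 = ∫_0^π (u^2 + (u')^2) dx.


||u||_{H^1(0,π)}^2 = 50*π

u'(x) = -4*sin(2*x) + 8*cos(2*x).
Expand u² and (u')² and integrate term by term on (0, π), using: for integers n ≥ 1, ∫_0^π sin²(nx) dx = ∫_0^π cos²(nx) dx = π/2; for n ≠ n', ∫_0^π sin(nx)sin(n'x) dx = ∫_0^π cos(nx)cos(n'x) dx = 0; and by product-to-sum, ∫_0^π sin(nx)cos(n'x) dx = ½∫_0^π [sin((n+n')x) + sin((n−n')x)] dx, which is 0 when n+n' is even and 2n/(n²−n'²) when n+n' is odd (it need not vanish on (0, π)).
  u² squared terms: (2)²·∫cos(2x)² dx = 4·π/2 = 2*π;  (4)²·∫sin(2x)² dx = 16·π/2 = 8*π.
  u² cross terms: 2·(2)·(4)·∫cos(2x)·sin(2x) dx = 16·(0) = 0.
  So ∫_0^π u² dx = 2*π + 8*π + 0 = 10*π.
  (u')² squared terms: (-4)²·∫sin(2x)² dx = 16·π/2 = 8*π;  (8)²·∫cos(2x)² dx = 64·π/2 = 32*π.
  (u')² cross terms: 2·(-4)·(8)·∫sin(2x)·cos(2x) dx = -64·(0) = 0.
  So ∫_0^π (u')² dx = 8*π + 32*π + 0 = 40*π.
||u||_{H^1}^2 = (10*π) + (40*π) = 50*π.


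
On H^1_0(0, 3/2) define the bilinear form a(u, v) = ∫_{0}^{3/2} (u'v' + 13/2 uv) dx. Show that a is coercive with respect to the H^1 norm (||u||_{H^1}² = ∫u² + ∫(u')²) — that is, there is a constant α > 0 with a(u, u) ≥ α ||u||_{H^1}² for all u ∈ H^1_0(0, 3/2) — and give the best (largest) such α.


α = 1

Coercivity of a(·,·) on H^1_0(0, 3/2) means a(u, u) ≥ α ||u||_{H^1}² for every u ∈ H^1_0.
The interval has length L = 3/2, and Poincaré/coercivity depend only on L. Here a(u, u) = ∫(u')² + (13/2)·∫u².
Here c = 13/2 ≥ 1, so a(u,u) = ∫(u')² + c∫u² ≥ ∫(u')² + ∫u² = ||u||_{H^1}², i.e. α = 1 works. No larger α is possible: a(u,u) ≥ α||u||_{H^1}² means (1−α)∫(u')² ≥ (α−c)∫u², and for the modes u_n = sin(nπ(x−x₀)/L) (x₀ the left endpoint) one has ∫u_n²/∫(u_n')² = (L/(nπ))² → 0, so a(u_n,u_n)/||u_n||_{H^1}² → 1. Hence the optimal constant is α = 1.
Therefore α = 1.


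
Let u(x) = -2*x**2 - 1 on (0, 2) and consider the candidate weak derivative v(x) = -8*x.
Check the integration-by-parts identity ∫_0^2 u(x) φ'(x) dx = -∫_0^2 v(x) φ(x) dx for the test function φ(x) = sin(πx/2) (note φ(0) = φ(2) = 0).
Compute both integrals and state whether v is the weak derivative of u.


LHS = 16/π, RHS = 32/π. No, v is not the weak derivative of u.

u(x) = -2*x**2 - 1, classical derivative u'(x) = -4*x.
φ(x) = sin(πx/2), so φ'(x) = π*cos(π*x/2)/2.
Note φ(0) = φ(2) = 0, so the boundary term u·φ vanishes.
LHS = ∫_0^2 u(x) φ'(x) dx = ∫_0^2 (-π*x^2*cos(π*x/2) - π*cos(π*x/2)/2) dx. Term by term:
  ∫_0^2 -π*cos(π*x/2)/2 dx = 0;  ∫_0^2 -π*x^2*cos(π*x/2) dx = 16/π.
Sum: 0 + 16/π = 16/π.
So LHS = 16/π.
∫_0^2 v(x) φ(x) dx = ∫_0^2 (-8*x*sin(π*x/2)) dx. Term by term:
  ∫_0^2 -8*x*sin(π*x/2) dx = -32/π.
So RHS = -∫_0^2 v(x) φ(x) dx = 32/π.
LHS − RHS = -16/π ≠ 0, so the identity fails.
(For a valid weak derivative the identity must hold for EVERY test function, in particular this one. The failure shows v is NOT the weak derivative of u.)
Correct weak derivative would be u'(x) = -4*x.


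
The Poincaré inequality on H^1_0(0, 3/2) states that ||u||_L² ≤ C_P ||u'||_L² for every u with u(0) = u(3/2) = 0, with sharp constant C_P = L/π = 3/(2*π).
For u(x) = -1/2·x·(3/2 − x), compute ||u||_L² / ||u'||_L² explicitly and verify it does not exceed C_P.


||u||_L² / ||u'||_L² = 3*sqrt(10)/20 < C_P = 3/(2*π).

u(x) = -1/2·x·(3/2 − x), so u'(x) = x - 3/4.
u(x) = -1/2·x·(3/2 − x) vanishes at x = 0 and x = 3/2, so u ∈ H^1_0(0, 3/2). Differentiate via the product rule and integrate the resulting polynomials term by term.
  ∫_0^3/2 u² dx = ∫_0^3/2 (x^4/4 - 3*x^3/4 + 9*x^2/16) dx. Term by term:
    ∫_0^3/2 x^4/4 dx = 243/640;  ∫_0^3/2 -3*x^3/4 dx = -243/256;  ∫_0^3/2 9*x^2/16 dx = 81/128.
  Sum: 243/640 − 243/256 + 81/128 = 81/1280.
  ∫_0^3/2 (u')² dx = ∫_0^3/2 (x^2 - 3*x/2 + 9/16) dx. Term by term:
    ∫_0^3/2 x^2 dx = 9/8;  ∫_0^3/2 -3*x/2 dx = -27/16;  ∫_0^3/2 9/16 dx = 27/32.
  Sum: 9/8 − 27/16 + 27/32 = 9/32.
∫_0^3/2 u² dx = 81/1280, so ||u||_L² = 9*sqrt(5)/80.
∫_0^3/2 (u')² dx = 9/32, so ||u'||_L² = 3*sqrt(2)/8.
Ratio ||u||_L² / ||u'||_L² = 3*sqrt(10)/20.
Sharp Poincaré constant on H^1_0(0, 3/2) is C_P = L/π = 3/(2*π), achieved by sin(2*π/3·x).
A polynomial bump cannot attain the sharp Poincaré constant (only the first sine eigenfunction does), so the ratio is strictly less than C_P, consistent with ||u||_L² ≤ C_P ||u'||_L².


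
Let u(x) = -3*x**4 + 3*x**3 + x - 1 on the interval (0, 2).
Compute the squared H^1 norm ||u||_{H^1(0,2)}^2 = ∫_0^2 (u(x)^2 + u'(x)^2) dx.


||u||_{H^1}^2 = 93616/105

The H^1 norm (squared) on an interval (0, L) is
  ||u||_{H^1}^2 = ∫_0^L u(x)^2 dx + ∫_0^L u'(x)^2 dx.
Compute u'(x) = -12*x**3 + 9*x**2 + 1.
Then u(x)^2 = 9*x**8 - 18*x**7 + 9*x**6 - 6*x**5 + 12*x**4 - 6*x**3 + x**2 - 2*x + 1 and u'(x)^2 = 144*x**6 - 216*x**5 + 81*x**4 - 24*x**3 + 18*x**2 + 1.
Integrate each monomial from 0 to 2 using ∫_0^2 c·x^n dx = c·2^(n+1)/(n+1):
  ∫_0^2 u(x)^2 dx = ∫_0^2 (9*x^8 - 18*x^7 + 9*x^6 - 6*x^5 + 12*x^4 - 6*x^3 + x^2 - 2*x + 1) dx. Term by term:
    ∫_0^2 9*x^8 dx = 512;  ∫_0^2 -18*x^7 dx = -576;  ∫_0^2 9*x^6 dx = 1152/7;
    ∫_0^2 -6*x^5 dx = -64;  ∫_0^2 12*x^4 dx = 384/5;  ∫_0^2 -6*x^3 dx = -24;
    ∫_0^2 x^2 dx = 8/3;  ∫_0^2 -2*x dx = -4;  ∫_0^2 1 dx = 2.
  Sum: 512 − 576 + 1152/7 − 64 + 384/5 − 24 + 8/3 − 4 + 2 = 9454/105.
  ∫_0^2 u'(x)^2 dx = ∫_0^2 (144*x^6 - 216*x^5 + 81*x^4 - 24*x^3 + 18*x^2 + 1) dx. Term by term:
    ∫_0^2 144*x^6 dx = 18432/7;  ∫_0^2 -216*x^5 dx = -2304;  ∫_0^2 81*x^4 dx = 2592/5;
    ∫_0^2 -24*x^3 dx = -96;  ∫_0^2 18*x^2 dx = 48;  ∫_0^2 1 dx = 2.
  Sum: 18432/7 − 2304 + 2592/5 − 96 + 48 + 2 = 28054/35.
Adding: ||u||_{H^1}^2 = 9454/105 + 28054/35 = 93616/105.


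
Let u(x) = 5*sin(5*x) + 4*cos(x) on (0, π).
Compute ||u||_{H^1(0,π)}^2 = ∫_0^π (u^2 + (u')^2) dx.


||u||_{H^1(0,π)}^2 = 341*π

u'(x) = -4*sin(x) + 25*cos(5*x).
Expand u² and (u')² and integrate term by term on (0, π), using: for integers n ≥ 1, ∫_0^π sin²(nx) dx = ∫_0^π cos²(nx) dx = π/2; for n ≠ n', ∫_0^π sin(nx)sin(n'x) dx = ∫_0^π cos(nx)cos(n'x) dx = 0; and by product-to-sum, ∫_0^π sin(nx)cos(n'x) dx = ½∫_0^π [sin((n+n')x) + sin((n−n')x)] dx, which is 0 when n+n' is even and 2n/(n²−n'²) when n+n' is odd (it need not vanish on (0, π)).
  u² squared terms: (4)²·∫cos(x)² dx = 16·π/2 = 8*π;  (5)²·∫sin(5x)² dx = 25·π/2 = 25*π/2.
  u² cross terms: 2·(4)·(5)·∫cos(x)·sin(5x) dx = 40·(0) = 0.
  So ∫_0^π u² dx = 8*π + 25*π/2 + 0 = 41*π/2.
  (u')² squared terms: (-4)²·∫sin(x)² dx = 16·π/2 = 8*π;  (25)²·∫cos(5x)² dx = 625·π/2 = 625*π/2.
  (u')² cross terms: 2·(-4)·(25)·∫sin(x)·cos(5x) dx = -200·(0) = 0.
  So ∫_0^π (u')² dx = 8*π + 625*π/2 + 0 = 641*π/2.
||u||_{H^1}^2 = (41*π/2) + (641*π/2) = 341*π.
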